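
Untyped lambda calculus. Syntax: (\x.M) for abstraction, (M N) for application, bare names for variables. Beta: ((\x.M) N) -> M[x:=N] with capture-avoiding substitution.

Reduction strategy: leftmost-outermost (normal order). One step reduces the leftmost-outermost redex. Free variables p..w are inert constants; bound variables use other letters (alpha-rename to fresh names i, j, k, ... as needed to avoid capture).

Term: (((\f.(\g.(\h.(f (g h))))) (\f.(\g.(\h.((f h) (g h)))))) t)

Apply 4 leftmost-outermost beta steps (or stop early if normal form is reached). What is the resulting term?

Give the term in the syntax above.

Step 0: (((\f.(\g.(\h.(f (g h))))) (\f.(\g.(\h.((f h) (g h)))))) t)
Step 1: ((\g.(\h.((\f.(\g.(\h.((f h) (g h))))) (g h)))) t)
Step 2: (\h.((\f.(\g.(\h.((f h) (g h))))) (t h)))
Step 3: (\h.(\g.(\i.(((t h) i) (g i)))))
Step 4: (normal form reached)

Answer: (\h.(\g.(\i.(((t h) i) (g i)))))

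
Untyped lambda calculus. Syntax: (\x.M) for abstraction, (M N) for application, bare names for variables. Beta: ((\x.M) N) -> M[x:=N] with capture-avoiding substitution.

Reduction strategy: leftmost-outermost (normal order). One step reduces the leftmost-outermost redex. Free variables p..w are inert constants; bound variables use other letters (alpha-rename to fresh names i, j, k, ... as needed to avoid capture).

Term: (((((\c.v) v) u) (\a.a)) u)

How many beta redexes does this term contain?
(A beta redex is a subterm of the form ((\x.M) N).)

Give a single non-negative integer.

Answer: 1

Derivation:
Term: (((((\c.v) v) u) (\a.a)) u)
  Redex: ((\c.v) v)
Total redexes: 1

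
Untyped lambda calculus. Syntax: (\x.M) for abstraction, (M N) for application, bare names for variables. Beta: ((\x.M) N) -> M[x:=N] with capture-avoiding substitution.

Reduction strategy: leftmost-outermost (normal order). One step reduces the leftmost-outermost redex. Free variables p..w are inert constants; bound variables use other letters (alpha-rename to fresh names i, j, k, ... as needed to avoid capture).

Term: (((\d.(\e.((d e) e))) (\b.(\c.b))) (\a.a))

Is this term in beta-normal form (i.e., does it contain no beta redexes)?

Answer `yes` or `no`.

Answer: no

Derivation:
Term: (((\d.(\e.((d e) e))) (\b.(\c.b))) (\a.a))
Found 1 beta redex(es).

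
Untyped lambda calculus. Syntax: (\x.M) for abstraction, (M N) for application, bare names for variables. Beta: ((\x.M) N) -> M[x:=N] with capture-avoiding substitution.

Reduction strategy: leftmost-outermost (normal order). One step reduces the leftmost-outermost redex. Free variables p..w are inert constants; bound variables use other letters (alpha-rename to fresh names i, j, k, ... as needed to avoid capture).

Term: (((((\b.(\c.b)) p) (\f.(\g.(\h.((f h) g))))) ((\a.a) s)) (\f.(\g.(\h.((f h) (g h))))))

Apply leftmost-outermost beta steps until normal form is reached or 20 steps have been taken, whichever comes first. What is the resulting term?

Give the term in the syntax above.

Step 0: (((((\b.(\c.b)) p) (\f.(\g.(\h.((f h) g))))) ((\a.a) s)) (\f.(\g.(\h.((f h) (g h))))))
Step 1: ((((\c.p) (\f.(\g.(\h.((f h) g))))) ((\a.a) s)) (\f.(\g.(\h.((f h) (g h))))))
Step 2: ((p ((\a.a) s)) (\f.(\g.(\h.((f h) (g h))))))
Step 3: ((p s) (\f.(\g.(\h.((f h) (g h))))))

Answer: ((p s) (\f.(\g.(\h.((f h) (g h))))))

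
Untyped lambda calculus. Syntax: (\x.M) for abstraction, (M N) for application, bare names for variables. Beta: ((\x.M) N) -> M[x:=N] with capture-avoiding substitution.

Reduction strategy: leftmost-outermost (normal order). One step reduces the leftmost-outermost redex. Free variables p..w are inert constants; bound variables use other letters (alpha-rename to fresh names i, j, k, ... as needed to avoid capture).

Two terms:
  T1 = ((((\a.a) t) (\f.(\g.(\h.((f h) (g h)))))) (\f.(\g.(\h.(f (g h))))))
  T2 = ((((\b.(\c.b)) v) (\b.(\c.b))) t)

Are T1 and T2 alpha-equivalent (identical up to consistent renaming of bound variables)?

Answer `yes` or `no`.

Answer: no

Derivation:
Term 1: ((((\a.a) t) (\f.(\g.(\h.((f h) (g h)))))) (\f.(\g.(\h.(f (g h))))))
Term 2: ((((\b.(\c.b)) v) (\b.(\c.b))) t)
Alpha-equivalence: compare structure up to binder renaming.
Result: False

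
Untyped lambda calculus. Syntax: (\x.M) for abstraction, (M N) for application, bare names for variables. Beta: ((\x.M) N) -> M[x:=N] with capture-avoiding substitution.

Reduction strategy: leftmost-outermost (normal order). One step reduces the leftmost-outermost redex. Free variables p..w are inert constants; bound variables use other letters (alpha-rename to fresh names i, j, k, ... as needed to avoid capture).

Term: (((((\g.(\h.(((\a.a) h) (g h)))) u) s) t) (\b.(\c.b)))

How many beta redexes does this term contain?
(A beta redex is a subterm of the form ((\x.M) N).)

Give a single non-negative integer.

Term: (((((\g.(\h.(((\a.a) h) (g h)))) u) s) t) (\b.(\c.b)))
  Redex: ((\g.(\h.(((\a.a) h) (g h)))) u)
  Redex: ((\a.a) h)
Total redexes: 2

Answer: 2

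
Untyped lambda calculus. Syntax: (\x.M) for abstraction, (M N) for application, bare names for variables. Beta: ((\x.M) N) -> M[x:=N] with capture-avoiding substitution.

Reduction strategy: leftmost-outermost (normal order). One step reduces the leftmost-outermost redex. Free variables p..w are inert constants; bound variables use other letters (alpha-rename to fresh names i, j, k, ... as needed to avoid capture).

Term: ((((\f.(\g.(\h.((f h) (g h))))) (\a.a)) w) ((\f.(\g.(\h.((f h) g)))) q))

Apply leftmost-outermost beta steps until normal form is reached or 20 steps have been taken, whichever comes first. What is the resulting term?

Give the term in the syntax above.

Step 0: ((((\f.(\g.(\h.((f h) (g h))))) (\a.a)) w) ((\f.(\g.(\h.((f h) g)))) q))
Step 1: (((\g.(\h.(((\a.a) h) (g h)))) w) ((\f.(\g.(\h.((f h) g)))) q))
Step 2: ((\h.(((\a.a) h) (w h))) ((\f.(\g.(\h.((f h) g)))) q))
Step 3: (((\a.a) ((\f.(\g.(\h.((f h) g)))) q)) (w ((\f.(\g.(\h.((f h) g)))) q)))
Step 4: (((\f.(\g.(\h.((f h) g)))) q) (w ((\f.(\g.(\h.((f h) g)))) q)))
Step 5: ((\g.(\h.((q h) g))) (w ((\f.(\g.(\h.((f h) g)))) q)))
Step 6: (\h.((q h) (w ((\f.(\g.(\h.((f h) g)))) q))))
Step 7: (\h.((q h) (w (\g.(\h.((q h) g))))))

Answer: (\h.((q h) (w (\g.(\h.((q h) g))))))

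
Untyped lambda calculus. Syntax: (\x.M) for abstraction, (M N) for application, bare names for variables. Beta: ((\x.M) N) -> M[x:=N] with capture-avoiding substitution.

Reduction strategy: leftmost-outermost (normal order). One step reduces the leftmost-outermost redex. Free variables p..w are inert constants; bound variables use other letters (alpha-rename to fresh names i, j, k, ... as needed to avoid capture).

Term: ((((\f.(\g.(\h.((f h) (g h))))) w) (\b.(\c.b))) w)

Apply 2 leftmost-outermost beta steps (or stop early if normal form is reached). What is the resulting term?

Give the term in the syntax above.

Step 0: ((((\f.(\g.(\h.((f h) (g h))))) w) (\b.(\c.b))) w)
Step 1: (((\g.(\h.((w h) (g h)))) (\b.(\c.b))) w)
Step 2: ((\h.((w h) ((\b.(\c.b)) h))) w)

Answer: ((\h.((w h) ((\b.(\c.b)) h))) w)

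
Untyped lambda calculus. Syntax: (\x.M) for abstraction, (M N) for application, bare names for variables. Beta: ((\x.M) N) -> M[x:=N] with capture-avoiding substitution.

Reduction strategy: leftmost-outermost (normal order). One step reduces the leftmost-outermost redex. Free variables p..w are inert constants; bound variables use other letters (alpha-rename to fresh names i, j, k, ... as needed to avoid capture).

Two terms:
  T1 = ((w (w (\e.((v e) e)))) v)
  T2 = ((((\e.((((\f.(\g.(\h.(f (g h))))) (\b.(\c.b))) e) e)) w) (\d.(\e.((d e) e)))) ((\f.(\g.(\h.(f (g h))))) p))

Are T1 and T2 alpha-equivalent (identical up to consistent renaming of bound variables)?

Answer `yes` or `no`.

Answer: no

Derivation:
Term 1: ((w (w (\e.((v e) e)))) v)
Term 2: ((((\e.((((\f.(\g.(\h.(f (g h))))) (\b.(\c.b))) e) e)) w) (\d.(\e.((d e) e)))) ((\f.(\g.(\h.(f (g h))))) p))
Alpha-equivalence: compare structure up to binder renaming.
Result: False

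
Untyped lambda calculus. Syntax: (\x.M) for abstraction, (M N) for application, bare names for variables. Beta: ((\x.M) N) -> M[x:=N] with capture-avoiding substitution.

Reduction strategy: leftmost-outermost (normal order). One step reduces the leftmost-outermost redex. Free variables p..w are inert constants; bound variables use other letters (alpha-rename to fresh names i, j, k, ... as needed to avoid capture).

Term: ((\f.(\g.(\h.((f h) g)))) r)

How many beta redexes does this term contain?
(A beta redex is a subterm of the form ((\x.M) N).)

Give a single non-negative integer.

Term: ((\f.(\g.(\h.((f h) g)))) r)
  Redex: ((\f.(\g.(\h.((f h) g)))) r)
Total redexes: 1

Answer: 1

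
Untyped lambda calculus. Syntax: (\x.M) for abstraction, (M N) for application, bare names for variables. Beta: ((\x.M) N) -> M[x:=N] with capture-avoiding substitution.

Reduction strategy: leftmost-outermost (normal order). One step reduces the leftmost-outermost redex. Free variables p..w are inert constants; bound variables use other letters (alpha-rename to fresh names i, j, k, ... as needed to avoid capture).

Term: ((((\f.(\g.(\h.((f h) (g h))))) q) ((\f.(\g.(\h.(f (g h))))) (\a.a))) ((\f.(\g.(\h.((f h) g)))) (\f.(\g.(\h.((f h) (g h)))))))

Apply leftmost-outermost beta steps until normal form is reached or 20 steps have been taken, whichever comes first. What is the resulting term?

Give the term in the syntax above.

Step 0: ((((\f.(\g.(\h.((f h) (g h))))) q) ((\f.(\g.(\h.(f (g h))))) (\a.a))) ((\f.(\g.(\h.((f h) g)))) (\f.(\g.(\h.((f h) (g h)))))))
Step 1: (((\g.(\h.((q h) (g h)))) ((\f.(\g.(\h.(f (g h))))) (\a.a))) ((\f.(\g.(\h.((f h) g)))) (\f.(\g.(\h.((f h) (g h)))))))
Step 2: ((\h.((q h) (((\f.(\g.(\h.(f (g h))))) (\a.a)) h))) ((\f.(\g.(\h.((f h) g)))) (\f.(\g.(\h.((f h) (g h)))))))
Step 3: ((q ((\f.(\g.(\h.((f h) g)))) (\f.(\g.(\h.((f h) (g h))))))) (((\f.(\g.(\h.(f (g h))))) (\a.a)) ((\f.(\g.(\h.((f h) g)))) (\f.(\g.(\h.((f h) (g h))))))))
Step 4: ((q (\g.(\h.(((\f.(\g.(\h.((f h) (g h))))) h) g)))) (((\f.(\g.(\h.(f (g h))))) (\a.a)) ((\f.(\g.(\h.((f h) g)))) (\f.(\g.(\h.((f h) (g h))))))))
Step 5: ((q (\g.(\h.((\g.(\i.((h i) (g i)))) g)))) (((\f.(\g.(\h.(f (g h))))) (\a.a)) ((\f.(\g.(\h.((f h) g)))) (\f.(\g.(\h.((f h) (g h))))))))
Step 6: ((q (\g.(\h.(\i.((h i) (g i)))))) (((\f.(\g.(\h.(f (g h))))) (\a.a)) ((\f.(\g.(\h.((f h) g)))) (\f.(\g.(\h.((f h) (g h))))))))
Step 7: ((q (\g.(\h.(\i.((h i) (g i)))))) ((\g.(\h.((\a.a) (g h)))) ((\f.(\g.(\h.((f h) g)))) (\f.(\g.(\h.((f h) (g h))))))))
Step 8: ((q (\g.(\h.(\i.((h i) (g i)))))) (\h.((\a.a) (((\f.(\g.(\h.((f h) g)))) (\f.(\g.(\h.((f h) (g h)))))) h))))
Step 9: ((q (\g.(\h.(\i.((h i) (g i)))))) (\h.(((\f.(\g.(\h.((f h) g)))) (\f.(\g.(\h.((f h) (g h)))))) h)))
Step 10: ((q (\g.(\h.(\i.((h i) (g i)))))) (\h.((\g.(\h.(((\f.(\g.(\h.((f h) (g h))))) h) g))) h)))
Step 11: ((q (\g.(\h.(\i.((h i) (g i)))))) (\h.(\i.(((\f.(\g.(\h.((f h) (g h))))) i) h))))
Step 12: ((q (\g.(\h.(\i.((h i) (g i)))))) (\h.(\i.((\g.(\h.((i h) (g h)))) h))))
Step 13: ((q (\g.(\h.(\i.((h i) (g i)))))) (\h.(\i.(\j.((i j) (h j))))))

Answer: ((q (\g.(\h.(\i.((h i) (g i)))))) (\h.(\i.(\j.((i j) (h j))))))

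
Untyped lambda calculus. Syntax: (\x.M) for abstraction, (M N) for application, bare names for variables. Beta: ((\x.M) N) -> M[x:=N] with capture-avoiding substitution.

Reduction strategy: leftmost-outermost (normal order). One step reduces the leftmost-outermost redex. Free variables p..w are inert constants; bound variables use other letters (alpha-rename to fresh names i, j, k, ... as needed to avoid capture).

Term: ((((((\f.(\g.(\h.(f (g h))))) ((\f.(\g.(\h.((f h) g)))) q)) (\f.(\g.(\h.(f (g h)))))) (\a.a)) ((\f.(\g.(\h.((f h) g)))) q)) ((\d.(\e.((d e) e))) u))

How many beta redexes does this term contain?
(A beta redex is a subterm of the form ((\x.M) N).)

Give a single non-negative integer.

Term: ((((((\f.(\g.(\h.(f (g h))))) ((\f.(\g.(\h.((f h) g)))) q)) (\f.(\g.(\h.(f (g h)))))) (\a.a)) ((\f.(\g.(\h.((f h) g)))) q)) ((\d.(\e.((d e) e))) u))
  Redex: ((\f.(\g.(\h.(f (g h))))) ((\f.(\g.(\h.((f h) g)))) q))
  Redex: ((\f.(\g.(\h.((f h) g)))) q)
  Redex: ((\f.(\g.(\h.((f h) g)))) q)
  Redex: ((\d.(\e.((d e) e))) u)
Total redexes: 4

Answer: 4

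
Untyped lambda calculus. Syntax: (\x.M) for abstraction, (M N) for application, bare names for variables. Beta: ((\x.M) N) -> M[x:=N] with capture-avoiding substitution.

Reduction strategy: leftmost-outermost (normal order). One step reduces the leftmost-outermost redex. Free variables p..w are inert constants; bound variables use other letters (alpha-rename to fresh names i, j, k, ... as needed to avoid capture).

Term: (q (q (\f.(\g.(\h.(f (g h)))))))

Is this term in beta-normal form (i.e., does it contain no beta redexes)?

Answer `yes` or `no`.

Term: (q (q (\f.(\g.(\h.(f (g h)))))))
No beta redexes found.

Answer: yes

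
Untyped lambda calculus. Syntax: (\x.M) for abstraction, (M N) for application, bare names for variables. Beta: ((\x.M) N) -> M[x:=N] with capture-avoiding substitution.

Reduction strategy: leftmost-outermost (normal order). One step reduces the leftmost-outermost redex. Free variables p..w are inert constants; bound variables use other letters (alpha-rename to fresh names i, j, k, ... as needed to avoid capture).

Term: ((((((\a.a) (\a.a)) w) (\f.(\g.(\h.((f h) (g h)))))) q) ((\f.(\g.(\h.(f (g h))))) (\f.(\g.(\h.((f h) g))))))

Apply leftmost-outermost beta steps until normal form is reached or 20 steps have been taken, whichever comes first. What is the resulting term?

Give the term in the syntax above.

Answer: (((w (\f.(\g.(\h.((f h) (g h)))))) q) (\g.(\h.(\i.(\j.(((g h) j) i))))))

Derivation:
Step 0: ((((((\a.a) (\a.a)) w) (\f.(\g.(\h.((f h) (g h)))))) q) ((\f.(\g.(\h.(f (g h))))) (\f.(\g.(\h.((f h) g))))))
Step 1: (((((\a.a) w) (\f.(\g.(\h.((f h) (g h)))))) q) ((\f.(\g.(\h.(f (g h))))) (\f.(\g.(\h.((f h) g))))))
Step 2: (((w (\f.(\g.(\h.((f h) (g h)))))) q) ((\f.(\g.(\h.(f (g h))))) (\f.(\g.(\h.((f h) g))))))
Step 3: (((w (\f.(\g.(\h.((f h) (g h)))))) q) (\g.(\h.((\f.(\g.(\h.((f h) g)))) (g h)))))
Step 4: (((w (\f.(\g.(\h.((f h) (g h)))))) q) (\g.(\h.(\i.(\j.(((g h) j) i))))))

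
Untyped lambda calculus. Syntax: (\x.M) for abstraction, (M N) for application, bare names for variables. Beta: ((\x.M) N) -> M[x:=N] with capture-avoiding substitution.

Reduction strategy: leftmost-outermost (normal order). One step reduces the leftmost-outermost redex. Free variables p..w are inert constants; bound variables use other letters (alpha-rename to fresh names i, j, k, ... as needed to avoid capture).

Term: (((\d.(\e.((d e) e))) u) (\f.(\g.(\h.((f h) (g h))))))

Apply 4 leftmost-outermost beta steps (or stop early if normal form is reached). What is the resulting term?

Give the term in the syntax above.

Step 0: (((\d.(\e.((d e) e))) u) (\f.(\g.(\h.((f h) (g h))))))
Step 1: ((\e.((u e) e)) (\f.(\g.(\h.((f h) (g h))))))
Step 2: ((u (\f.(\g.(\h.((f h) (g h)))))) (\f.(\g.(\h.((f h) (g h))))))
Step 3: (normal form reached)

Answer: ((u (\f.(\g.(\h.((f h) (g h)))))) (\f.(\g.(\h.((f h) (g h))))))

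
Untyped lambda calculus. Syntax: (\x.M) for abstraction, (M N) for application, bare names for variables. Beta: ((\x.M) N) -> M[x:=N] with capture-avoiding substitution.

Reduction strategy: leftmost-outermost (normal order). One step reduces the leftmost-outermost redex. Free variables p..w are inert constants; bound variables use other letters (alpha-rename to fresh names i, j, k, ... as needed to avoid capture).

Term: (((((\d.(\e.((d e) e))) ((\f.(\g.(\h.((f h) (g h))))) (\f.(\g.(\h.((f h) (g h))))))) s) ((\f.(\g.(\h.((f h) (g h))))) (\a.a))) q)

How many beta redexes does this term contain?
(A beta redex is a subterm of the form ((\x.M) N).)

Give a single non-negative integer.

Answer: 3

Derivation:
Term: (((((\d.(\e.((d e) e))) ((\f.(\g.(\h.((f h) (g h))))) (\f.(\g.(\h.((f h) (g h))))))) s) ((\f.(\g.(\h.((f h) (g h))))) (\a.a))) q)
  Redex: ((\d.(\e.((d e) e))) ((\f.(\g.(\h.((f h) (g h))))) (\f.(\g.(\h.((f h) (g h)))))))
  Redex: ((\f.(\g.(\h.((f h) (g h))))) (\f.(\g.(\h.((f h) (g h))))))
  Redex: ((\f.(\g.(\h.((f h) (g h))))) (\a.a))
Total redexes: 3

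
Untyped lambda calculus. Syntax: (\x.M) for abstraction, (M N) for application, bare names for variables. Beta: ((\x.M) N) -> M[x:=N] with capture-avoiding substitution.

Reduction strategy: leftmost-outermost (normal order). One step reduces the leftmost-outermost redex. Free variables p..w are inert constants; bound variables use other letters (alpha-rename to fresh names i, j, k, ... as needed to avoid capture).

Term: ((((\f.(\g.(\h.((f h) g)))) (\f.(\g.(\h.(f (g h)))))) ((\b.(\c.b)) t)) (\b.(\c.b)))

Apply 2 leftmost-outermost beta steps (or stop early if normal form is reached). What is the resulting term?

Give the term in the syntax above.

Answer: ((\h.(((\f.(\g.(\h.(f (g h))))) h) ((\b.(\c.b)) t))) (\b.(\c.b)))

Derivation:
Step 0: ((((\f.(\g.(\h.((f h) g)))) (\f.(\g.(\h.(f (g h)))))) ((\b.(\c.b)) t)) (\b.(\c.b)))
Step 1: (((\g.(\h.(((\f.(\g.(\h.(f (g h))))) h) g))) ((\b.(\c.b)) t)) (\b.(\c.b)))
Step 2: ((\h.(((\f.(\g.(\h.(f (g h))))) h) ((\b.(\c.b)) t))) (\b.(\c.b)))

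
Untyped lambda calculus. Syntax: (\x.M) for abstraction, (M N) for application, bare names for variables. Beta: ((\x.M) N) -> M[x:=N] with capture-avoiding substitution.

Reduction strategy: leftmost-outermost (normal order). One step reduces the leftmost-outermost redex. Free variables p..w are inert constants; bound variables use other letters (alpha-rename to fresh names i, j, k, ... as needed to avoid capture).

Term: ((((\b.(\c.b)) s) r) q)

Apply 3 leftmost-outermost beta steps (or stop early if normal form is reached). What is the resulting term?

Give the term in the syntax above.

Answer: (s q)

Derivation:
Step 0: ((((\b.(\c.b)) s) r) q)
Step 1: (((\c.s) r) q)
Step 2: (s q)
Step 3: (normal form reached)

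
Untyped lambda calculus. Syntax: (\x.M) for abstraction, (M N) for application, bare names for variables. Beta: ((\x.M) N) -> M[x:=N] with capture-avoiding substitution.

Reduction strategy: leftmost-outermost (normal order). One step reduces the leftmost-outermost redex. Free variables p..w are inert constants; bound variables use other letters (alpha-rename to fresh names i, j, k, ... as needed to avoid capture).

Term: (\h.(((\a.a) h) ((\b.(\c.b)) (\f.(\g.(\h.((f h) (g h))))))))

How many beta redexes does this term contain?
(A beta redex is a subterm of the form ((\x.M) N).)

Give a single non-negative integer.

Term: (\h.(((\a.a) h) ((\b.(\c.b)) (\f.(\g.(\h.((f h) (g h))))))))
  Redex: ((\a.a) h)
  Redex: ((\b.(\c.b)) (\f.(\g.(\h.((f h) (g h))))))
Total redexes: 2

Answer: 2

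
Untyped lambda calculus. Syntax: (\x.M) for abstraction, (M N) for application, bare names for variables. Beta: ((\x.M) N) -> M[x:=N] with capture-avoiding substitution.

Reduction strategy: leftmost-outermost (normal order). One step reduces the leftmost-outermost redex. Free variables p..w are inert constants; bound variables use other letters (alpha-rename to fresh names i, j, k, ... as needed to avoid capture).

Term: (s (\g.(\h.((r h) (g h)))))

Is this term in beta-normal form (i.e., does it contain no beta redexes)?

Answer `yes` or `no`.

Answer: yes

Derivation:
Term: (s (\g.(\h.((r h) (g h)))))
No beta redexes found.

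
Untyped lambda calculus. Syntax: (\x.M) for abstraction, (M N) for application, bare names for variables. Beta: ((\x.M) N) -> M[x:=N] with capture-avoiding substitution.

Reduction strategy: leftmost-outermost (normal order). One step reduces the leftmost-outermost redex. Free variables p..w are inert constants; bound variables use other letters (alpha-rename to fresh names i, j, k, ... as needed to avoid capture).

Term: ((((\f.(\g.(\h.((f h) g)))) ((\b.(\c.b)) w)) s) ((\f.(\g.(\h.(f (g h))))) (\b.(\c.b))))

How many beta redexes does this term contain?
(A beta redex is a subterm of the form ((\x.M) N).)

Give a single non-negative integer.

Term: ((((\f.(\g.(\h.((f h) g)))) ((\b.(\c.b)) w)) s) ((\f.(\g.(\h.(f (g h))))) (\b.(\c.b))))
  Redex: ((\f.(\g.(\h.((f h) g)))) ((\b.(\c.b)) w))
  Redex: ((\b.(\c.b)) w)
  Redex: ((\f.(\g.(\h.(f (g h))))) (\b.(\c.b)))
Total redexes: 3

Answer: 3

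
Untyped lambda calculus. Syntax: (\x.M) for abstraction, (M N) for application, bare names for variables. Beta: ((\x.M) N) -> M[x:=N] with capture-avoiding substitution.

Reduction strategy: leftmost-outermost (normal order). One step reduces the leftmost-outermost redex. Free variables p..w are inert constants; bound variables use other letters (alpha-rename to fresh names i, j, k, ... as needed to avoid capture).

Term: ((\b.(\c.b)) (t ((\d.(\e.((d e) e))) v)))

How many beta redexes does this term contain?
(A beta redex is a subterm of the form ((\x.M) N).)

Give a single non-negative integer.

Term: ((\b.(\c.b)) (t ((\d.(\e.((d e) e))) v)))
  Redex: ((\b.(\c.b)) (t ((\d.(\e.((d e) e))) v)))
  Redex: ((\d.(\e.((d e) e))) v)
Total redexes: 2

Answer: 2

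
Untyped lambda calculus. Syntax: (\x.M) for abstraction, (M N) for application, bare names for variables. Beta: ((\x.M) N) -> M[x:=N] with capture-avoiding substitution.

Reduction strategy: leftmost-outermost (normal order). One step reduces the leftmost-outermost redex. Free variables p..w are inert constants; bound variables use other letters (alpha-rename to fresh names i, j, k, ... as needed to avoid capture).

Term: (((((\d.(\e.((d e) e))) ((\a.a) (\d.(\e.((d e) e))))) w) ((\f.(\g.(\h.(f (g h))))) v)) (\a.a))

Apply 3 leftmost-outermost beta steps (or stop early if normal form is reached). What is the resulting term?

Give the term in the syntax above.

Step 0: (((((\d.(\e.((d e) e))) ((\a.a) (\d.(\e.((d e) e))))) w) ((\f.(\g.(\h.(f (g h))))) v)) (\a.a))
Step 1: ((((\e.((((\a.a) (\d.(\e.((d e) e)))) e) e)) w) ((\f.(\g.(\h.(f (g h))))) v)) (\a.a))
Step 2: ((((((\a.a) (\d.(\e.((d e) e)))) w) w) ((\f.(\g.(\h.(f (g h))))) v)) (\a.a))
Step 3: (((((\d.(\e.((d e) e))) w) w) ((\f.(\g.(\h.(f (g h))))) v)) (\a.a))

Answer: (((((\d.(\e.((d e) e))) w) w) ((\f.(\g.(\h.(f (g h))))) v)) (\a.a))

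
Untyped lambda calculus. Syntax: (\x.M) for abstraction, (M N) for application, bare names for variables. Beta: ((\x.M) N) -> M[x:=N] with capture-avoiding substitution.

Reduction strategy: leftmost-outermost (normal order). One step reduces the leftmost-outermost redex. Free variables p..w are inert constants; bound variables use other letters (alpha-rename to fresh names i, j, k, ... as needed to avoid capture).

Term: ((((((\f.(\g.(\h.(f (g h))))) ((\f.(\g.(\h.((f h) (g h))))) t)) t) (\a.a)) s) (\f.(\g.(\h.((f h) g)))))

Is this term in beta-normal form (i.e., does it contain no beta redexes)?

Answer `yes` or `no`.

Answer: no

Derivation:
Term: ((((((\f.(\g.(\h.(f (g h))))) ((\f.(\g.(\h.((f h) (g h))))) t)) t) (\a.a)) s) (\f.(\g.(\h.((f h) g)))))
Found 2 beta redex(es).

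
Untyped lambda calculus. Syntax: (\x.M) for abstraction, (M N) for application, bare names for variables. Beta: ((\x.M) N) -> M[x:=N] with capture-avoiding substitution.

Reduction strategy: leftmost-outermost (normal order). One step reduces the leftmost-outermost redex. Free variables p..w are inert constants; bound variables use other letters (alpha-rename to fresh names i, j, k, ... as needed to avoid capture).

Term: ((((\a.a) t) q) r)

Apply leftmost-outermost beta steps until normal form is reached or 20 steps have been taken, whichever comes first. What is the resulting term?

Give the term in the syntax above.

Step 0: ((((\a.a) t) q) r)
Step 1: ((t q) r)

Answer: ((t q) r)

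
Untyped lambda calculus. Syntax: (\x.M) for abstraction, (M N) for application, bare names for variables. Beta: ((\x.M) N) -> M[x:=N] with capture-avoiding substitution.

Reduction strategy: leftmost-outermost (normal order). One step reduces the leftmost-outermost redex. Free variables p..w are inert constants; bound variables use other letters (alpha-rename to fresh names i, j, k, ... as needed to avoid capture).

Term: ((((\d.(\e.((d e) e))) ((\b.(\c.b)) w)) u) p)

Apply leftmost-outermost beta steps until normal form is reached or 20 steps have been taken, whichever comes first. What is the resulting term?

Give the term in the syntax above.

Step 0: ((((\d.(\e.((d e) e))) ((\b.(\c.b)) w)) u) p)
Step 1: (((\e.((((\b.(\c.b)) w) e) e)) u) p)
Step 2: (((((\b.(\c.b)) w) u) u) p)
Step 3: ((((\c.w) u) u) p)
Step 4: ((w u) p)

Answer: ((w u) p)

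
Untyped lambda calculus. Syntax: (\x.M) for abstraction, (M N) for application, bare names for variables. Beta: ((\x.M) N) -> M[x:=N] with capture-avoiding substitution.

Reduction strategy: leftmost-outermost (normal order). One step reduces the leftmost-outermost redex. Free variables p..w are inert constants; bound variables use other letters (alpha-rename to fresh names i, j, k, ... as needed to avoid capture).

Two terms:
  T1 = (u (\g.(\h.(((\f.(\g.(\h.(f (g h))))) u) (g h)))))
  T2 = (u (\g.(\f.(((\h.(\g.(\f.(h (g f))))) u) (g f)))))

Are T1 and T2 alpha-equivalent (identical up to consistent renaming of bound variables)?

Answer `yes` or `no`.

Answer: yes

Derivation:
Term 1: (u (\g.(\h.(((\f.(\g.(\h.(f (g h))))) u) (g h)))))
Term 2: (u (\g.(\f.(((\h.(\g.(\f.(h (g f))))) u) (g f)))))
Alpha-equivalence: compare structure up to binder renaming.
Result: True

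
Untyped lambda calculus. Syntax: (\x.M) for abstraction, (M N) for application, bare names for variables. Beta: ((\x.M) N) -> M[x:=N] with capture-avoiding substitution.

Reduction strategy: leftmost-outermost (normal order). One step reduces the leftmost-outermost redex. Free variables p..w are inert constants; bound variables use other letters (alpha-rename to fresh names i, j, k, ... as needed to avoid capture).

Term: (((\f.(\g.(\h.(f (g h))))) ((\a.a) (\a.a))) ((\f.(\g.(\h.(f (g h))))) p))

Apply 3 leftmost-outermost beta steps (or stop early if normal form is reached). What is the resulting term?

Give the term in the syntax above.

Step 0: (((\f.(\g.(\h.(f (g h))))) ((\a.a) (\a.a))) ((\f.(\g.(\h.(f (g h))))) p))
Step 1: ((\g.(\h.(((\a.a) (\a.a)) (g h)))) ((\f.(\g.(\h.(f (g h))))) p))
Step 2: (\h.(((\a.a) (\a.a)) (((\f.(\g.(\h.(f (g h))))) p) h)))
Step 3: (\h.((\a.a) (((\f.(\g.(\h.(f (g h))))) p) h)))

Answer: (\h.((\a.a) (((\f.(\g.(\h.(f (g h))))) p) h)))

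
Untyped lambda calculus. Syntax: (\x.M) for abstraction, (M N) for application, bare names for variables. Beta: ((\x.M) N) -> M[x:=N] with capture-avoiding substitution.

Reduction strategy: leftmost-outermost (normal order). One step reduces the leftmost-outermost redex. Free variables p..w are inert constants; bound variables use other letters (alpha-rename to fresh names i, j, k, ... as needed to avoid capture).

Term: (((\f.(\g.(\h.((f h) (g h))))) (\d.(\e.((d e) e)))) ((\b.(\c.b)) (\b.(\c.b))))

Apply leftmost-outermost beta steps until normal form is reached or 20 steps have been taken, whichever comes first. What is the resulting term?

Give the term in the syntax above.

Step 0: (((\f.(\g.(\h.((f h) (g h))))) (\d.(\e.((d e) e)))) ((\b.(\c.b)) (\b.(\c.b))))
Step 1: ((\g.(\h.(((\d.(\e.((d e) e))) h) (g h)))) ((\b.(\c.b)) (\b.(\c.b))))
Step 2: (\h.(((\d.(\e.((d e) e))) h) (((\b.(\c.b)) (\b.(\c.b))) h)))
Step 3: (\h.((\e.((h e) e)) (((\b.(\c.b)) (\b.(\c.b))) h)))
Step 4: (\h.((h (((\b.(\c.b)) (\b.(\c.b))) h)) (((\b.(\c.b)) (\b.(\c.b))) h)))
Step 5: (\h.((h ((\c.(\b.(\c.b))) h)) (((\b.(\c.b)) (\b.(\c.b))) h)))
Step 6: (\h.((h (\b.(\c.b))) (((\b.(\c.b)) (\b.(\c.b))) h)))
Step 7: (\h.((h (\b.(\c.b))) ((\c.(\b.(\c.b))) h)))
Step 8: (\h.((h (\b.(\c.b))) (\b.(\c.b))))

Answer: (\h.((h (\b.(\c.b))) (\b.(\c.b))))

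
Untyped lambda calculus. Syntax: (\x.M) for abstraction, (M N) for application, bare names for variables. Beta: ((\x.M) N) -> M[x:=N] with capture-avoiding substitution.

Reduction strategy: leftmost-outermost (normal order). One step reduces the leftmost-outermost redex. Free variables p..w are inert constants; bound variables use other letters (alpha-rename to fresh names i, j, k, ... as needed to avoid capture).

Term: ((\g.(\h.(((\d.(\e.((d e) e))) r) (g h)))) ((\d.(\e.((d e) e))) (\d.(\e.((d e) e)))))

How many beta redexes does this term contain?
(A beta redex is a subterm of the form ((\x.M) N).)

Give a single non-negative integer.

Answer: 3

Derivation:
Term: ((\g.(\h.(((\d.(\e.((d e) e))) r) (g h)))) ((\d.(\e.((d e) e))) (\d.(\e.((d e) e)))))
  Redex: ((\g.(\h.(((\d.(\e.((d e) e))) r) (g h)))) ((\d.(\e.((d e) e))) (\d.(\e.((d e) e)))))
  Redex: ((\d.(\e.((d e) e))) r)
  Redex: ((\d.(\e.((d e) e))) (\d.(\e.((d e) e))))
Total redexes: 3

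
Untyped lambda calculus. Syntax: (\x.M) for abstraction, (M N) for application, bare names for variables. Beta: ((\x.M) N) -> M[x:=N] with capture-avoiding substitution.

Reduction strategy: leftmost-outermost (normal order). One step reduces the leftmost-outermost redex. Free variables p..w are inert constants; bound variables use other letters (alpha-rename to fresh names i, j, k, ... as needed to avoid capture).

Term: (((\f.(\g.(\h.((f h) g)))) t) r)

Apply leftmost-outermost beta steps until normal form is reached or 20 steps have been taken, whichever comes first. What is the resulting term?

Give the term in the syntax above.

Answer: (\h.((t h) r))

Derivation:
Step 0: (((\f.(\g.(\h.((f h) g)))) t) r)
Step 1: ((\g.(\h.((t h) g))) r)
Step 2: (\h.((t h) r))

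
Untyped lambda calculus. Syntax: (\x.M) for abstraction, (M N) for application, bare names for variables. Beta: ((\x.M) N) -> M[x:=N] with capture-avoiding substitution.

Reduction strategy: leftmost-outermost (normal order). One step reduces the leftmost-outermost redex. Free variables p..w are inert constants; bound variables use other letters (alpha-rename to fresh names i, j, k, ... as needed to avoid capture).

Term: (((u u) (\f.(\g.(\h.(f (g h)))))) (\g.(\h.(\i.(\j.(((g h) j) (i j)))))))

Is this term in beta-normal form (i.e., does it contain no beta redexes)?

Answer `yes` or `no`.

Term: (((u u) (\f.(\g.(\h.(f (g h)))))) (\g.(\h.(\i.(\j.(((g h) j) (i j)))))))
No beta redexes found.

Answer: yes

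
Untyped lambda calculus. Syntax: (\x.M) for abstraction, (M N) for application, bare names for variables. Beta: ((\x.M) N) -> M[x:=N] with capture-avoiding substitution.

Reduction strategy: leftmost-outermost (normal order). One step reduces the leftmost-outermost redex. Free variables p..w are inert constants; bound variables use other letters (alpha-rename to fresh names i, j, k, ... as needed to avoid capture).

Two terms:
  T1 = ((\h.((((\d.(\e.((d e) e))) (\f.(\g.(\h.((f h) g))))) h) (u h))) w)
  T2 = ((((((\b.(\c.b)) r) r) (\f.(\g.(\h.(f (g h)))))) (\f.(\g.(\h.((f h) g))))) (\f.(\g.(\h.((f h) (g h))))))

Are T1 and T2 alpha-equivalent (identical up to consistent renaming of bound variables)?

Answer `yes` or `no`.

Term 1: ((\h.((((\d.(\e.((d e) e))) (\f.(\g.(\h.((f h) g))))) h) (u h))) w)
Term 2: ((((((\b.(\c.b)) r) r) (\f.(\g.(\h.(f (g h)))))) (\f.(\g.(\h.((f h) g))))) (\f.(\g.(\h.((f h) (g h))))))
Alpha-equivalence: compare structure up to binder renaming.
Result: False

Answer: no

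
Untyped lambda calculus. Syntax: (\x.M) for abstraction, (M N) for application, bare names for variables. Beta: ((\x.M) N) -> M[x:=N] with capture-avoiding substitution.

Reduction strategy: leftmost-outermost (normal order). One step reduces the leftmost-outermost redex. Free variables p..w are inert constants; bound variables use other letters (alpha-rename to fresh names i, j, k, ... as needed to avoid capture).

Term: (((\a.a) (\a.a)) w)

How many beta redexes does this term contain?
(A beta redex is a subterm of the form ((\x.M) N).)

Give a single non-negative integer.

Answer: 1

Derivation:
Term: (((\a.a) (\a.a)) w)
  Redex: ((\a.a) (\a.a))
Total redexes: 1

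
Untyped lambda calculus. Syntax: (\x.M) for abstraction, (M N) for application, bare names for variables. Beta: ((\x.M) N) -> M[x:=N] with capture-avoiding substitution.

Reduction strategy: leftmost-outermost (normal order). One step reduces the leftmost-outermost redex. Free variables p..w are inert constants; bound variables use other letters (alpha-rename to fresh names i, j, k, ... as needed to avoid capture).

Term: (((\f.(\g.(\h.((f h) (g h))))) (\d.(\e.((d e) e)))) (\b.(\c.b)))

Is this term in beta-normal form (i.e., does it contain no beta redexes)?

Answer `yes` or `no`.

Term: (((\f.(\g.(\h.((f h) (g h))))) (\d.(\e.((d e) e)))) (\b.(\c.b)))
Found 1 beta redex(es).

Answer: no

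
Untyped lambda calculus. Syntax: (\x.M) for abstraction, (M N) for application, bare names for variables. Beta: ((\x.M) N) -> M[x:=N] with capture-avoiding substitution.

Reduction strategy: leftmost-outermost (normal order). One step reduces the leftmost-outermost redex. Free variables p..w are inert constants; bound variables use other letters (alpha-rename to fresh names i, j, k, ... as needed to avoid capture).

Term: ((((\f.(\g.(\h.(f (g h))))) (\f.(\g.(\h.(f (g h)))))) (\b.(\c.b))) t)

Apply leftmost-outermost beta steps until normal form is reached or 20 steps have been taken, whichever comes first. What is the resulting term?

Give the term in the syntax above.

Step 0: ((((\f.(\g.(\h.(f (g h))))) (\f.(\g.(\h.(f (g h)))))) (\b.(\c.b))) t)
Step 1: (((\g.(\h.((\f.(\g.(\h.(f (g h))))) (g h)))) (\b.(\c.b))) t)
Step 2: ((\h.((\f.(\g.(\h.(f (g h))))) ((\b.(\c.b)) h))) t)
Step 3: ((\f.(\g.(\h.(f (g h))))) ((\b.(\c.b)) t))
Step 4: (\g.(\h.(((\b.(\c.b)) t) (g h))))
Step 5: (\g.(\h.((\c.t) (g h))))
Step 6: (\g.(\h.t))

Answer: (\g.(\h.t))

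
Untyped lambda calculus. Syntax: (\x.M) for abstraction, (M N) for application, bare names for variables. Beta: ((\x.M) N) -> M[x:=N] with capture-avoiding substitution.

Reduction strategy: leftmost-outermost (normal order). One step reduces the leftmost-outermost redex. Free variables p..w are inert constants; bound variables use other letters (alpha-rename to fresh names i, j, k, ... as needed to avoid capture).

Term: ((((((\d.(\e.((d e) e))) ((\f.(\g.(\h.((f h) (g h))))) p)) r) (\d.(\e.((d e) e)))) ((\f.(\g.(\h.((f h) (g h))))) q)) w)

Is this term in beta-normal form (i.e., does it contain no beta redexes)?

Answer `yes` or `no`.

Term: ((((((\d.(\e.((d e) e))) ((\f.(\g.(\h.((f h) (g h))))) p)) r) (\d.(\e.((d e) e)))) ((\f.(\g.(\h.((f h) (g h))))) q)) w)
Found 3 beta redex(es).

Answer: no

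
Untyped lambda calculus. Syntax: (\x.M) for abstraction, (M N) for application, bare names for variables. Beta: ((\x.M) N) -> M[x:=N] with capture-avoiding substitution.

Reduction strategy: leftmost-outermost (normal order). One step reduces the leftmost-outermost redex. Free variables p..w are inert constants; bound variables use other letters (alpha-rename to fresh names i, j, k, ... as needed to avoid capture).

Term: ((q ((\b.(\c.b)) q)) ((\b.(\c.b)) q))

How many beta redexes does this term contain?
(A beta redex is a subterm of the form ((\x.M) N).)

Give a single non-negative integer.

Answer: 2

Derivation:
Term: ((q ((\b.(\c.b)) q)) ((\b.(\c.b)) q))
  Redex: ((\b.(\c.b)) q)
  Redex: ((\b.(\c.b)) q)
Total redexes: 2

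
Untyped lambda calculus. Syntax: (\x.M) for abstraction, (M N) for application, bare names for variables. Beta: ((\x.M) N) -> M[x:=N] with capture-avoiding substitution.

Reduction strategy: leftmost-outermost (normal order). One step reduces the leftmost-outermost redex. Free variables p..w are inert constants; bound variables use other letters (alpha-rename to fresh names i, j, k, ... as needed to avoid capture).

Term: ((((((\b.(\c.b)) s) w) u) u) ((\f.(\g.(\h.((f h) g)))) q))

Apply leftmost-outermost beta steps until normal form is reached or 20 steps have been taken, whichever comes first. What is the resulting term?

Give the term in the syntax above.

Step 0: ((((((\b.(\c.b)) s) w) u) u) ((\f.(\g.(\h.((f h) g)))) q))
Step 1: (((((\c.s) w) u) u) ((\f.(\g.(\h.((f h) g)))) q))
Step 2: (((s u) u) ((\f.(\g.(\h.((f h) g)))) q))
Step 3: (((s u) u) (\g.(\h.((q h) g))))

Answer: (((s u) u) (\g.(\h.((q h) g))))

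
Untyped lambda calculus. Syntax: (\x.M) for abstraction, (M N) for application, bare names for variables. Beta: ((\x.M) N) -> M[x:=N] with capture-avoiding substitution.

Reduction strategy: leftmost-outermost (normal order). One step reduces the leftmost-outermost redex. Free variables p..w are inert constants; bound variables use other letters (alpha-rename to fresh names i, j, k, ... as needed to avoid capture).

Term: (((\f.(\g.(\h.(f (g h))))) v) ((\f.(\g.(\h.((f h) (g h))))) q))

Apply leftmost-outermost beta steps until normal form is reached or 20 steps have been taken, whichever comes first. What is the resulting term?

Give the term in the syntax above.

Answer: (\h.(v (\i.((q i) (h i)))))

Derivation:
Step 0: (((\f.(\g.(\h.(f (g h))))) v) ((\f.(\g.(\h.((f h) (g h))))) q))
Step 1: ((\g.(\h.(v (g h)))) ((\f.(\g.(\h.((f h) (g h))))) q))
Step 2: (\h.(v (((\f.(\g.(\h.((f h) (g h))))) q) h)))
Step 3: (\h.(v ((\g.(\h.((q h) (g h)))) h)))
Step 4: (\h.(v (\i.((q i) (h i)))))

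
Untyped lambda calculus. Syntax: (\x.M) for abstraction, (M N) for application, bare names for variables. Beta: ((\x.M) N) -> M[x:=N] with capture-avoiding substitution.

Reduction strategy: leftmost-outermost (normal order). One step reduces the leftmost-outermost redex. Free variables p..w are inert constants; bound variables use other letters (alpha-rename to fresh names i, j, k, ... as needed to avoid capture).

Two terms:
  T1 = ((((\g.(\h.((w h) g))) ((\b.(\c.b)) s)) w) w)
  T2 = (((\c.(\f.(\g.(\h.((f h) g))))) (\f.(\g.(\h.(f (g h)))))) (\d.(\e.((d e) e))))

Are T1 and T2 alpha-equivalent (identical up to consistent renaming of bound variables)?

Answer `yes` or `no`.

Term 1: ((((\g.(\h.((w h) g))) ((\b.(\c.b)) s)) w) w)
Term 2: (((\c.(\f.(\g.(\h.((f h) g))))) (\f.(\g.(\h.(f (g h)))))) (\d.(\e.((d e) e))))
Alpha-equivalence: compare structure up to binder renaming.
Result: False

Answer: no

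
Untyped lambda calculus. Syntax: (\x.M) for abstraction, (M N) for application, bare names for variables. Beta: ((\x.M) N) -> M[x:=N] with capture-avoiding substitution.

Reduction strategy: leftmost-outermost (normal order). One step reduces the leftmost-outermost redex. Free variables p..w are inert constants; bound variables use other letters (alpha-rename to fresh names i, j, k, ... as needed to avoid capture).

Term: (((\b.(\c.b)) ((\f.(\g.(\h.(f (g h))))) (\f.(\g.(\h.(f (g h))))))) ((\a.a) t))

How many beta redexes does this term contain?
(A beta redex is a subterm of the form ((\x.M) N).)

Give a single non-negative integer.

Answer: 3

Derivation:
Term: (((\b.(\c.b)) ((\f.(\g.(\h.(f (g h))))) (\f.(\g.(\h.(f (g h))))))) ((\a.a) t))
  Redex: ((\b.(\c.b)) ((\f.(\g.(\h.(f (g h))))) (\f.(\g.(\h.(f (g h)))))))
  Redex: ((\f.(\g.(\h.(f (g h))))) (\f.(\g.(\h.(f (g h))))))
  Redex: ((\a.a) t)
Total redexes: 3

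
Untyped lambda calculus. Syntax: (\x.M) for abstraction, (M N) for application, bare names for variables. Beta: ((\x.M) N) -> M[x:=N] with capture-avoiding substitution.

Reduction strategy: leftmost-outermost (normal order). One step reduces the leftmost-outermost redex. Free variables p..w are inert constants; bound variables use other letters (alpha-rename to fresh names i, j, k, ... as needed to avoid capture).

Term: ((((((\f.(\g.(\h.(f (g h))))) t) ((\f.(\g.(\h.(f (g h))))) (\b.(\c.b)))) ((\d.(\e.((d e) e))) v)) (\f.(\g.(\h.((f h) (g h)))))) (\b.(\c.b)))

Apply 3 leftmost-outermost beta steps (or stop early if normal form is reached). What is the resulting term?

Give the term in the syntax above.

Step 0: ((((((\f.(\g.(\h.(f (g h))))) t) ((\f.(\g.(\h.(f (g h))))) (\b.(\c.b)))) ((\d.(\e.((d e) e))) v)) (\f.(\g.(\h.((f h) (g h)))))) (\b.(\c.b)))
Step 1: (((((\g.(\h.(t (g h)))) ((\f.(\g.(\h.(f (g h))))) (\b.(\c.b)))) ((\d.(\e.((d e) e))) v)) (\f.(\g.(\h.((f h) (g h)))))) (\b.(\c.b)))
Step 2: ((((\h.(t (((\f.(\g.(\h.(f (g h))))) (\b.(\c.b))) h))) ((\d.(\e.((d e) e))) v)) (\f.(\g.(\h.((f h) (g h)))))) (\b.(\c.b)))
Step 3: (((t (((\f.(\g.(\h.(f (g h))))) (\b.(\c.b))) ((\d.(\e.((d e) e))) v))) (\f.(\g.(\h.((f h) (g h)))))) (\b.(\c.b)))

Answer: (((t (((\f.(\g.(\h.(f (g h))))) (\b.(\c.b))) ((\d.(\e.((d e) e))) v))) (\f.(\g.(\h.((f h) (g h)))))) (\b.(\c.b)))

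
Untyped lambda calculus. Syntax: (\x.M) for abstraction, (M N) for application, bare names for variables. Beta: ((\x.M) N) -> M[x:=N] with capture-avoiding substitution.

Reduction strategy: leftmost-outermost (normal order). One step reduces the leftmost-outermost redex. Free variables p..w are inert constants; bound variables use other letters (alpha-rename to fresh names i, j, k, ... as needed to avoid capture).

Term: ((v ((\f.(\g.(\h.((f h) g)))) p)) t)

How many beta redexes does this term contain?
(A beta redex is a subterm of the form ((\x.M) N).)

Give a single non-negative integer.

Term: ((v ((\f.(\g.(\h.((f h) g)))) p)) t)
  Redex: ((\f.(\g.(\h.((f h) g)))) p)
Total redexes: 1

Answer: 1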